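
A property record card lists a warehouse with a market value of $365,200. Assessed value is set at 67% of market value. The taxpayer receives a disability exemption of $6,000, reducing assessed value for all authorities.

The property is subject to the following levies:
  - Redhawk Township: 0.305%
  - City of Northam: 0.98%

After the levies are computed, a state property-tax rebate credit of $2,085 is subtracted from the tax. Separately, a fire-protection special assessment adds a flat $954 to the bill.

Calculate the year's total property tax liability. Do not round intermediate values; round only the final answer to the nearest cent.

$1,936.09

Assessed value = $365,200 × 0.67 = $244,684
Taxable value = $244,684 − $6,000 = $238,684
Redhawk Township: $238,684 × 0.00305 = $727.9862
City of Northam: $238,684 × 0.0098 = $2,339.1032
Levies subtotal = $3,067.0894
After credit = $3,067.0894 − $2,085 = $982.0894
Total = $982.0894 + $954 = $1,936.0894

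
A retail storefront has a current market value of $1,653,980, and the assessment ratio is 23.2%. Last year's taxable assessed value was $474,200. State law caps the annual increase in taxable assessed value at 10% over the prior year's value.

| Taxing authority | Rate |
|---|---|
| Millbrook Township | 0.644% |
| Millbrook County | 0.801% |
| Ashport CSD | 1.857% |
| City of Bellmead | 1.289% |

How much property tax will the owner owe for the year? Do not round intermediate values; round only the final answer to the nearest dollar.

$17,617

Uncapped assessed value = $1,653,980 × 0.232 = $383,723.36
Cap limit = $474,200 × 1.1 = $521,620
Taxable assessed value = min($383,723.36, $521,620) = $383,723.36 (cap does not bind)
Millbrook Township: $383,723.36 × 0.00644 = $2,471.1784384
Millbrook County: $383,723.36 × 0.00801 = $3,073.6241136
Ashport CSD: $383,723.36 × 0.01857 = $7,125.7427952
City of Bellmead: $383,723.36 × 0.01289 = $4,946.1941104
Total = $17,616.7394576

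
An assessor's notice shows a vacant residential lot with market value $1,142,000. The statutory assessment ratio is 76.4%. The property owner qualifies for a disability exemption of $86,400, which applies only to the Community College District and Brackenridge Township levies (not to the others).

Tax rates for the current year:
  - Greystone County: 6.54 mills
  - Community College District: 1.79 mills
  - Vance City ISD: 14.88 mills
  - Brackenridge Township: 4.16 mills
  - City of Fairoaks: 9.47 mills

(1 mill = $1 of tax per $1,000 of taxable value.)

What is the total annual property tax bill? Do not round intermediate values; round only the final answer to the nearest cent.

Assessed value = $1,142,000 × 0.764 = $872,488
Greystone County: $872,488 × 0.00654 = $5,706.07152
Community College District: ($872,488 − $86,400) × 0.00179 = $786,088 × 0.00179 = $1,407.09752
Vance City ISD: $872,488 × 0.01488 = $12,982.62144
Brackenridge Township: ($872,488 − $86,400) × 0.00416 = $786,088 × 0.00416 = $3,270.12608
City of Fairoaks: $872,488 × 0.00947 = $8,262.46136
Total = $31,628.37792

$31,628.38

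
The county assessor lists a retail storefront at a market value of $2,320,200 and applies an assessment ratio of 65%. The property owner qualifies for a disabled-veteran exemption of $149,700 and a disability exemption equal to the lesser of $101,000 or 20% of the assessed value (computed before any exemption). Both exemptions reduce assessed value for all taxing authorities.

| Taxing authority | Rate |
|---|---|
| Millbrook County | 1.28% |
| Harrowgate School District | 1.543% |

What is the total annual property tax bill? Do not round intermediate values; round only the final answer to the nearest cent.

Assessed value = $2,320,200 × 0.65 = $1,508,130
Disability exemption = min($101,000, 20% × $1,508,130) = min($101,000, $301,626) = $101,000 (dollar cap binds)
Taxable value = $1,508,130 − $149,700 − $101,000 = $1,257,430
Millbrook County: $1,257,430 × 0.0128 = $16,095.104
Harrowgate School District: $1,257,430 × 0.01543 = $19,402.1449
Total = $35,497.2489

$35,497.25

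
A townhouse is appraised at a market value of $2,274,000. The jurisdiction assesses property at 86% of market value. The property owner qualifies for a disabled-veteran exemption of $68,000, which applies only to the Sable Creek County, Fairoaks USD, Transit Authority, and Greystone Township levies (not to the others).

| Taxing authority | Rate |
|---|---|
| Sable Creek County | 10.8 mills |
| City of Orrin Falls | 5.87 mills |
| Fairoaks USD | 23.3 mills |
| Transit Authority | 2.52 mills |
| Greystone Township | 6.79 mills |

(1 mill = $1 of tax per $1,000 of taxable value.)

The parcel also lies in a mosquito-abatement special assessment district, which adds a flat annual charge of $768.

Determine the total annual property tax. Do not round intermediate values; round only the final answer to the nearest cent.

Assessed value = $2,274,000 × 0.86 = $1,955,640
Sable Creek County: ($1,955,640 − $68,000) × 0.0108 = $1,887,640 × 0.0108 = $20,386.512
City of Orrin Falls: $1,955,640 × 0.00587 = $11,479.6068
Fairoaks USD: ($1,955,640 − $68,000) × 0.0233 = $1,887,640 × 0.0233 = $43,982.012
Transit Authority: ($1,955,640 − $68,000) × 0.00252 = $1,887,640 × 0.00252 = $4,756.8528
Greystone Township: ($1,955,640 − $68,000) × 0.00679 = $1,887,640 × 0.00679 = $12,817.0756
Levies subtotal = $93,422.0592
Total = $93,422.0592 + $768 = $94,190.0592

$94,190.06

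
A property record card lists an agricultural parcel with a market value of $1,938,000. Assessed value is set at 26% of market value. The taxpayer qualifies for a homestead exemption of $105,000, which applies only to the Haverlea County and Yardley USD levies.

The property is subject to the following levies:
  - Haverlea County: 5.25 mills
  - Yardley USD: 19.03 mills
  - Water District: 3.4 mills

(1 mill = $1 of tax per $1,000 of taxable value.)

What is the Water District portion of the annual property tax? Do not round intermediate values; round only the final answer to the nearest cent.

Assessed value = $1,938,000 × 0.26 = $503,880
Water District taxable value = $503,880 (exemption does not apply)
Water District levy = $503,880 × 0.0034 = $1,713.192

$1,713.19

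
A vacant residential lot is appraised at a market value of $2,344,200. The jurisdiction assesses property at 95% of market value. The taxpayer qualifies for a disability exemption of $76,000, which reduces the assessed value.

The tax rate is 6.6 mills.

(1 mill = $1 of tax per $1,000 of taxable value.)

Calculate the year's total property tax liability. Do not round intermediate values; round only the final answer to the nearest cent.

$14,196.53

Assessed value = $2,344,200 × 0.95 = $2,226,990
Taxable value = $2,226,990 − $76,000 = $2,150,990
Tax = $2,150,990 × 0.0066 = $14,196.534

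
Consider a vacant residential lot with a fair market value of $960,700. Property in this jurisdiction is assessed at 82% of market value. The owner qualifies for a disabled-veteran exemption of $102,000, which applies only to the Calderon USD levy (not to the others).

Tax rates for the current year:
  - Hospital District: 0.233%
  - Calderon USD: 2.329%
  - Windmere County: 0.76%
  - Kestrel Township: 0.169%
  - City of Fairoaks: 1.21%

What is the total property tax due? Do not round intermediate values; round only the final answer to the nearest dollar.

$34,658

Assessed value = $960,700 × 0.82 = $787,774
Hospital District: $787,774 × 0.00233 = $1,835.51342
Calderon USD: ($787,774 − $102,000) × 0.02329 = $685,774 × 0.02329 = $15,971.67646
Windmere County: $787,774 × 0.0076 = $5,987.0824
Kestrel Township: $787,774 × 0.00169 = $1,331.33806
City of Fairoaks: $787,774 × 0.0121 = $9,532.0654
Total = $34,657.67574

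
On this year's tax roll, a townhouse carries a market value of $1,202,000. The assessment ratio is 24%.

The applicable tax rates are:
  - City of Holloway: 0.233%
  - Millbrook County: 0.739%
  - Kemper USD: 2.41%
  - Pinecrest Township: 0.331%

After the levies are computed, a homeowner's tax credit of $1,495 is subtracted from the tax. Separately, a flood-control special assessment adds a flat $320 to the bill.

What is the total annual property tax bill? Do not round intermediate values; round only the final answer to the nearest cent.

$9,536.26

Assessed value = $1,202,000 × 0.24 = $288,480
City of Holloway: $288,480 × 0.00233 = $672.1584
Millbrook County: $288,480 × 0.00739 = $2,131.8672
Kemper USD: $288,480 × 0.0241 = $6,952.368
Pinecrest Township: $288,480 × 0.00331 = $954.8688
Levies subtotal = $10,711.2624
After credit = $10,711.2624 − $1,495 = $9,216.2624
Total = $9,216.2624 + $320 = $9,536.2624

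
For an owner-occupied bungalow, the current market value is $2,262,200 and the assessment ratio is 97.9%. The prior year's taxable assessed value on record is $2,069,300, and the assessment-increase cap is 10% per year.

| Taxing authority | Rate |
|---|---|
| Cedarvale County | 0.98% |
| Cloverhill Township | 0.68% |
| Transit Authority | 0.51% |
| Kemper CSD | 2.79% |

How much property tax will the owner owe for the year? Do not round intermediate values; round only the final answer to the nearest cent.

Uncapped assessed value = $2,262,200 × 0.979 = $2,214,693.8
Cap limit = $2,069,300 × 1.1 = $2,276,230
Taxable assessed value = min($2,214,693.8, $2,276,230) = $2,214,693.8 (cap does not bind)
Cedarvale County: $2,214,693.8 × 0.0098 = $21,703.99924
Cloverhill Township: $2,214,693.8 × 0.0068 = $15,059.91784
Transit Authority: $2,214,693.8 × 0.0051 = $11,294.93838
Kemper CSD: $2,214,693.8 × 0.0279 = $61,789.95702
Total = $109,848.81248

$109,848.81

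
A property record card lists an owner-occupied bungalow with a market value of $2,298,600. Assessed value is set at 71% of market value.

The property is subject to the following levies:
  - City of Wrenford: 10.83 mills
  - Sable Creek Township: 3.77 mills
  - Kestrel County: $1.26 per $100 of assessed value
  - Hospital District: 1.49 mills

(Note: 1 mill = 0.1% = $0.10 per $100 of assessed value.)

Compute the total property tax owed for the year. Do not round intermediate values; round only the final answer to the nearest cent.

$46,822.25

Assessed value = $2,298,600 × 0.71 = $1,632,006
City of Wrenford: $1,632,006 × 0.01083 = $17,674.62498
Sable Creek Township: $1,632,006 × 0.00377 = $6,152.66262
Kestrel County: $1,632,006 × 0.0126 = $20,563.2756
Hospital District: $1,632,006 × 0.00149 = $2,431.68894
Total = $46,822.25214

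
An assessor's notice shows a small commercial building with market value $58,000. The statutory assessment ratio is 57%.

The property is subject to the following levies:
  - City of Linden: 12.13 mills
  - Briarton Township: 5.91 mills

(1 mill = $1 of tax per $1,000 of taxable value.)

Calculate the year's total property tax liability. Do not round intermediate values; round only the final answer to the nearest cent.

$596.40

Assessed value = $58,000 × 0.57 = $33,060
City of Linden: $33,060 × 0.01213 = $401.0178
Briarton Township: $33,060 × 0.00591 = $195.3846
Total = $401.0178 + $195.3846 = $596.4024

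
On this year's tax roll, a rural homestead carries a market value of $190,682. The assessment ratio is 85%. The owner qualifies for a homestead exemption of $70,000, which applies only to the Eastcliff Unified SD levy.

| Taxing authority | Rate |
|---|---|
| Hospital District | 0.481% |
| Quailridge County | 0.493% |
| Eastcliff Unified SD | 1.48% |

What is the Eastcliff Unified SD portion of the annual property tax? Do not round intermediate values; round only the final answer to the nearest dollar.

$1,363

Assessed value = $190,682 × 0.85 = $162,079.7
Eastcliff Unified SD taxable value = $162,079.7 − $70,000 = $92,079.7
Eastcliff Unified SD levy = $92,079.7 × 0.0148 = $1,362.77956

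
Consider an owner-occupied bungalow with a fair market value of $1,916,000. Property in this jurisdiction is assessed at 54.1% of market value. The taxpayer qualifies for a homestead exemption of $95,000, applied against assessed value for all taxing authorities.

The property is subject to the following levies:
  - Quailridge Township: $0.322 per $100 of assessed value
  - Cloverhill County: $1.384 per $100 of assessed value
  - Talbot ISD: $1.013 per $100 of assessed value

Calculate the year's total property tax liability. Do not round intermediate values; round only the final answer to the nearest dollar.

$25,601

Assessed value = $1,916,000 × 0.541 = $1,036,556
Taxable value = $1,036,556 − $95,000 = $941,556
Quailridge Township: $941,556 × 0.00322 = $3,031.81032
Cloverhill County: $941,556 × 0.01384 = $13,031.13504
Talbot ISD: $941,556 × 0.01013 = $9,537.96228
Total = $3,031.81032 + $13,031.13504 + $9,537.96228 = $25,600.90764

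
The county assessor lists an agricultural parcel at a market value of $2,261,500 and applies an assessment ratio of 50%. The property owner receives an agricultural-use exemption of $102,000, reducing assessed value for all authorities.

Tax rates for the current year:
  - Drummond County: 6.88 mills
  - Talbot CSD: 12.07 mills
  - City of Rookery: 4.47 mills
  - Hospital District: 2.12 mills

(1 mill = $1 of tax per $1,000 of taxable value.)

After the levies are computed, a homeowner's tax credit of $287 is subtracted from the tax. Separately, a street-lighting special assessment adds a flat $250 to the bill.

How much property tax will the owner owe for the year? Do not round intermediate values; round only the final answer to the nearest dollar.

Assessed value = $2,261,500 × 0.5 = $1,130,750
Taxable value = $1,130,750 − $102,000 = $1,028,750
Drummond County: $1,028,750 × 0.00688 = $7,077.8
Talbot CSD: $1,028,750 × 0.01207 = $12,417.0125
City of Rookery: $1,028,750 × 0.00447 = $4,598.5125
Hospital District: $1,028,750 × 0.00212 = $2,180.95
Levies subtotal = $26,274.275
After credit = $26,274.275 − $287 = $25,987.275
Total = $25,987.275 + $250 = $26,237.275

$26,237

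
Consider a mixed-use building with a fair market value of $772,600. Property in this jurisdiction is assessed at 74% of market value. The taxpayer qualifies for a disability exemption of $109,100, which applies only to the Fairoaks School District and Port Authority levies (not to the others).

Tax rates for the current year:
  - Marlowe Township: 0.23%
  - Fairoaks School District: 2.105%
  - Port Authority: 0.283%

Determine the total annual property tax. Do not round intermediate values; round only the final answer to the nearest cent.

$12,362.43

Assessed value = $772,600 × 0.74 = $571,724
Marlowe Township: $571,724 × 0.0023 = $1,314.9652
Fairoaks School District: ($571,724 − $109,100) × 0.02105 = $462,624 × 0.02105 = $9,738.2352
Port Authority: ($571,724 − $109,100) × 0.00283 = $462,624 × 0.00283 = $1,309.22592
Total = $12,362.42632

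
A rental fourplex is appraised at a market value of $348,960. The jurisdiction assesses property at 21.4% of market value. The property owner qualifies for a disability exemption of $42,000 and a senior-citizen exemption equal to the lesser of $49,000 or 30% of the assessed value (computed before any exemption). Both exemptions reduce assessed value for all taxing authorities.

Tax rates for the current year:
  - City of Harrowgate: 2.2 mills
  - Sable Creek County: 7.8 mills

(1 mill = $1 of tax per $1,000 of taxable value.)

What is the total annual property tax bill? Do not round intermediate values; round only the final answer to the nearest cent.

Assessed value = $348,960 × 0.214 = $74,677.44
Senior-citizen exemption = min($49,000, 30% × $74,677.44) = min($49,000, $22,403.232) = $22,403.232 (percentage binds)
Taxable value = $74,677.44 − $42,000 − $22,403.232 = $10,274.208
City of Harrowgate: $10,274.208 × 0.0022 = $22.6032576
Sable Creek County: $10,274.208 × 0.0078 = $80.1388224
Total = $102.74208

$102.74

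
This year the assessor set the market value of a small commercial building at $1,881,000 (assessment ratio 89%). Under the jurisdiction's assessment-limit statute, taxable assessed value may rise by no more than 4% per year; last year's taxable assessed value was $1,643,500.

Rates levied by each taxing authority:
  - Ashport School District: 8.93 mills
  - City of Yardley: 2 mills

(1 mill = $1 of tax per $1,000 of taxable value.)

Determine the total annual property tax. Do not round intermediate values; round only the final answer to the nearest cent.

Uncapped assessed value = $1,881,000 × 0.89 = $1,674,090
Cap limit = $1,643,500 × 1.04 = $1,709,240
Taxable assessed value = min($1,674,090, $1,709,240) = $1,674,090 (cap does not bind)
Ashport School District: $1,674,090 × 0.00893 = $14,949.6237
City of Yardley: $1,674,090 × 0.002 = $3,348.18
Total = $18,297.8037

$18,297.80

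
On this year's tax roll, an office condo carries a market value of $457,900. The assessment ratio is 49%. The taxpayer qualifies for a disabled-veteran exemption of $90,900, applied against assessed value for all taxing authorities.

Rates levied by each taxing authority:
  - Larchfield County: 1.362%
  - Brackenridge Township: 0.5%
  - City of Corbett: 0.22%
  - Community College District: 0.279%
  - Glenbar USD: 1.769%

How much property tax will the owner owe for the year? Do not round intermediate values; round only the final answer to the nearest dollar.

$5,512

Assessed value = $457,900 × 0.49 = $224,371
Taxable value = $224,371 − $90,900 = $133,471
Larchfield County: $133,471 × 0.01362 = $1,817.87502
Brackenridge Township: $133,471 × 0.005 = $667.355
City of Corbett: $133,471 × 0.0022 = $293.6362
Community College District: $133,471 × 0.00279 = $372.38409
Glenbar USD: $133,471 × 0.01769 = $2,361.10199
Total = $1,817.87502 + $667.355 + $293.6362 + $372.38409 + $2,361.10199 = $5,512.3523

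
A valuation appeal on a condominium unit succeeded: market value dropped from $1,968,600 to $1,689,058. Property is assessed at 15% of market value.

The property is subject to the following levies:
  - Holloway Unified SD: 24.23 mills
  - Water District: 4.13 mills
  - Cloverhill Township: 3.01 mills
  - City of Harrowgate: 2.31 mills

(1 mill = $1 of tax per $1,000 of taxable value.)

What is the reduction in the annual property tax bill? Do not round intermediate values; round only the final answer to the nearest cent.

$1,412.25

Old assessed value = $1,968,600 × 0.15 = $295,290
New assessed value = $1,689,058 × 0.15 = $253,358.7
Combined rate = 0.02423 + 0.00413 + 0.00301 + 0.00231 = 0.03368
Old tax = $295,290 × 0.03368 = $9,945.3672
New tax = $253,358.7 × 0.03368 = $8,533.121016
Reduction = $9,945.3672 − $8,533.121016 = $1,412.246184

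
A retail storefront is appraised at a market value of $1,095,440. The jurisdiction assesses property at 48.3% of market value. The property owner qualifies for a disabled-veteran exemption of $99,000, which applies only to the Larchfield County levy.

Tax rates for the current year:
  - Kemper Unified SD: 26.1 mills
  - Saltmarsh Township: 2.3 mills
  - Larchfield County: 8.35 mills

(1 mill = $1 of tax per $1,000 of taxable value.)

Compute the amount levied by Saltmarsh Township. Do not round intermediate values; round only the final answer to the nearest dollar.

Assessed value = $1,095,440 × 0.483 = $529,097.52
Saltmarsh Township taxable value = $529,097.52 (exemption does not apply)
Saltmarsh Township levy = $529,097.52 × 0.0023 = $1,216.924296

$1,217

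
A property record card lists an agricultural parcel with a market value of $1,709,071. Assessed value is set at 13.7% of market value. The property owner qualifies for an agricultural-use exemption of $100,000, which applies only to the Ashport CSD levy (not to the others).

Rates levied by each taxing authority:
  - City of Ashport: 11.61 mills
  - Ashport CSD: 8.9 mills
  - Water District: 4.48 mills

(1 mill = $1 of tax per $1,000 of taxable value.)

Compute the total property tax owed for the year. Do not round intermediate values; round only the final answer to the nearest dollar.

$4,961

Assessed value = $1,709,071 × 0.137 = $234,142.727
City of Ashport: $234,142.727 × 0.01161 = $2,718.39706047
Ashport CSD: ($234,142.727 − $100,000) × 0.0089 = $134,142.727 × 0.0089 = $1,193.8702703
Water District: $234,142.727 × 0.00448 = $1,048.95941696
Total = $4,961.22674773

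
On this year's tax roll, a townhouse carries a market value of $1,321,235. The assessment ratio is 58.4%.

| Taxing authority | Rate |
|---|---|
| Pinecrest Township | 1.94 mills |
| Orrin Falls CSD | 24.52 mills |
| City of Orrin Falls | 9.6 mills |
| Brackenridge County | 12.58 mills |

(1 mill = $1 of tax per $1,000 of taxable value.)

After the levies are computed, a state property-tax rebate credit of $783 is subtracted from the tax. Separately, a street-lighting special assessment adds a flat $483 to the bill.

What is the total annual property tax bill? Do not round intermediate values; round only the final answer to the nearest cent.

$37,230.68

Assessed value = $1,321,235 × 0.584 = $771,601.24
Pinecrest Township: $771,601.24 × 0.00194 = $1,496.9064056
Orrin Falls CSD: $771,601.24 × 0.02452 = $18,919.6624048
City of Orrin Falls: $771,601.24 × 0.0096 = $7,407.371904
Brackenridge County: $771,601.24 × 0.01258 = $9,706.7435992
Levies subtotal = $37,530.6843136
After credit = $37,530.6843136 − $783 = $36,747.6843136
Total = $36,747.6843136 + $483 = $37,230.6843136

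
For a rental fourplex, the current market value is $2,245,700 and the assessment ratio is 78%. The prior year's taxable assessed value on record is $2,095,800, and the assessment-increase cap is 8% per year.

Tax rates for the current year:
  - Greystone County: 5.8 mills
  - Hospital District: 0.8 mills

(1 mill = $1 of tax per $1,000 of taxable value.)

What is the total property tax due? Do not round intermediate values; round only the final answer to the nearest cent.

$11,560.86

Uncapped assessed value = $2,245,700 × 0.78 = $1,751,646
Cap limit = $2,095,800 × 1.08 = $2,263,464
Taxable assessed value = min($1,751,646, $2,263,464) = $1,751,646 (cap does not bind)
Greystone County: $1,751,646 × 0.0058 = $10,159.5468
Hospital District: $1,751,646 × 0.0008 = $1,401.3168
Total = $11,560.8636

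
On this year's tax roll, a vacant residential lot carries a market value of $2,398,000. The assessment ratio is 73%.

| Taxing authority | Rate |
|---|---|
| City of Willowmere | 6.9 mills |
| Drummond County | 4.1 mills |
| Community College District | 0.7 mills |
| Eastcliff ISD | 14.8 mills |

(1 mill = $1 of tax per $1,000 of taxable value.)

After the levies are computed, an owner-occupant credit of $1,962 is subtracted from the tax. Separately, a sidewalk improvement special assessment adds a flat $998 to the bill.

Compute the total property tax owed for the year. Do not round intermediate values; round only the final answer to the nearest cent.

$45,425.31

Assessed value = $2,398,000 × 0.73 = $1,750,540
City of Willowmere: $1,750,540 × 0.0069 = $12,078.726
Drummond County: $1,750,540 × 0.0041 = $7,177.214
Community College District: $1,750,540 × 0.0007 = $1,225.378
Eastcliff ISD: $1,750,540 × 0.0148 = $25,907.992
Levies subtotal = $46,389.31
After credit = $46,389.31 − $1,962 = $44,427.31
Total = $44,427.31 + $998 = $45,425.31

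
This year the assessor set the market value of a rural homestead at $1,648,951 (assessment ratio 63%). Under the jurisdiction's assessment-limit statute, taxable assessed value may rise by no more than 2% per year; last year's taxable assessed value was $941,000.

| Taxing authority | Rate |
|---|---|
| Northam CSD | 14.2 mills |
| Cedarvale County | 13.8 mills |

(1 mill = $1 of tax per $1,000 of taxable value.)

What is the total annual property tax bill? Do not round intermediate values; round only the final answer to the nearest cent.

Uncapped assessed value = $1,648,951 × 0.63 = $1,038,839.13
Cap limit = $941,000 × 1.02 = $959,820
Taxable assessed value = min($1,038,839.13, $959,820) = $959,820 (cap binds)
Northam CSD: $959,820 × 0.0142 = $13,629.444
Cedarvale County: $959,820 × 0.0138 = $13,245.516
Total = $26,874.96

$26,874.96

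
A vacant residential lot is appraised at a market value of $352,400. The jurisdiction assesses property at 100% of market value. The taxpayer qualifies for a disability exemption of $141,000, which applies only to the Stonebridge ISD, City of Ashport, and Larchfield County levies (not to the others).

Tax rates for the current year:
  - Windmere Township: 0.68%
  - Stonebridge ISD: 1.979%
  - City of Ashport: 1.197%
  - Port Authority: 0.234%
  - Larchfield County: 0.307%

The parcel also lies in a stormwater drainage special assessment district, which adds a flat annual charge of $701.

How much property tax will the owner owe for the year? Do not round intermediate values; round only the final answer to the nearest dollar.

$11,285

Assessed value = $352,400 × 1 = $352,400
Windmere Township: $352,400 × 0.0068 = $2,396.32
Stonebridge ISD: ($352,400 − $141,000) × 0.01979 = $211,400 × 0.01979 = $4,183.606
City of Ashport: ($352,400 − $141,000) × 0.01197 = $211,400 × 0.01197 = $2,530.458
Port Authority: $352,400 × 0.00234 = $824.616
Larchfield County: ($352,400 − $141,000) × 0.00307 = $211,400 × 0.00307 = $648.998
Levies subtotal = $10,583.998
Total = $10,583.998 + $701 = $11,284.998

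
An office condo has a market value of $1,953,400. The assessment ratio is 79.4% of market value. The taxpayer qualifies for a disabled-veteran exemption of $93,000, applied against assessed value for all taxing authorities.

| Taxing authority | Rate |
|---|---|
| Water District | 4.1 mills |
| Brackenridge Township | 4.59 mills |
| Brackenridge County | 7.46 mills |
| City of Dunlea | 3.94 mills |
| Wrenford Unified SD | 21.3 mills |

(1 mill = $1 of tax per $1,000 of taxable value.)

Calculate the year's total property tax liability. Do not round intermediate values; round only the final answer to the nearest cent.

$60,346.60

Assessed value = $1,953,400 × 0.794 = $1,550,999.6
Taxable value = $1,550,999.6 − $93,000 = $1,457,999.6
Water District: $1,457,999.6 × 0.0041 = $5,977.79836
Brackenridge Township: $1,457,999.6 × 0.00459 = $6,692.218164
Brackenridge County: $1,457,999.6 × 0.00746 = $10,876.677016
City of Dunlea: $1,457,999.6 × 0.00394 = $5,744.518424
Wrenford Unified SD: $1,457,999.6 × 0.0213 = $31,055.39148
Total = $5,977.79836 + $6,692.218164 + $10,876.677016 + $5,744.518424 + $31,055.39148 = $60,346.603444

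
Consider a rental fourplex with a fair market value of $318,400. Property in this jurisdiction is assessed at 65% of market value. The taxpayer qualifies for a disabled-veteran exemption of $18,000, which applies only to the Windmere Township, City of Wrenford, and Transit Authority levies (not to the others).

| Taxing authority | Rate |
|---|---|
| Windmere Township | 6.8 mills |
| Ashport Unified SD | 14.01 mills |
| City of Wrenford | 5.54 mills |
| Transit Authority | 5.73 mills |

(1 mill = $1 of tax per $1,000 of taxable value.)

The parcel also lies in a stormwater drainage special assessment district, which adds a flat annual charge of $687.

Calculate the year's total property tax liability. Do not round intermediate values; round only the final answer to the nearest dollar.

$7,001

Assessed value = $318,400 × 0.65 = $206,960
Windmere Township: ($206,960 − $18,000) × 0.0068 = $188,960 × 0.0068 = $1,284.928
Ashport Unified SD: $206,960 × 0.01401 = $2,899.5096
City of Wrenford: ($206,960 − $18,000) × 0.00554 = $188,960 × 0.00554 = $1,046.8384
Transit Authority: ($206,960 − $18,000) × 0.00573 = $188,960 × 0.00573 = $1,082.7408
Levies subtotal = $6,314.0168
Total = $6,314.0168 + $687 = $7,001.0168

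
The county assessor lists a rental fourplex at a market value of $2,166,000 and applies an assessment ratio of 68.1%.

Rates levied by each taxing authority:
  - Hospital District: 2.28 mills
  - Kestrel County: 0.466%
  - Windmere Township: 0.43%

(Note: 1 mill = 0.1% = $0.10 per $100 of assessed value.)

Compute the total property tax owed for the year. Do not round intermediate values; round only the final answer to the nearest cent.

$16,579.52

Assessed value = $2,166,000 × 0.681 = $1,475,046
Hospital District: $1,475,046 × 0.00228 = $3,363.10488
Kestrel County: $1,475,046 × 0.00466 = $6,873.71436
Windmere Township: $1,475,046 × 0.0043 = $6,342.6978
Total = $16,579.51704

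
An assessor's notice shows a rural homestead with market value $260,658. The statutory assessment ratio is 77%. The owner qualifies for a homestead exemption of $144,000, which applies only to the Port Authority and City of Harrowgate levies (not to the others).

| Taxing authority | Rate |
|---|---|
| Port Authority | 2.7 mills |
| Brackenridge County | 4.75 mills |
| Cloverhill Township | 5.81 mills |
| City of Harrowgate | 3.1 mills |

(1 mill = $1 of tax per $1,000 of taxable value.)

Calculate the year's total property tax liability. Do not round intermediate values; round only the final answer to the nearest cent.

Assessed value = $260,658 × 0.77 = $200,706.66
Port Authority: ($200,706.66 − $144,000) × 0.0027 = $56,706.66 × 0.0027 = $153.107982
Brackenridge County: $200,706.66 × 0.00475 = $953.356635
Cloverhill Township: $200,706.66 × 0.00581 = $1,166.1056946
City of Harrowgate: ($200,706.66 − $144,000) × 0.0031 = $56,706.66 × 0.0031 = $175.790646
Total = $2,448.3609576

$2,448.36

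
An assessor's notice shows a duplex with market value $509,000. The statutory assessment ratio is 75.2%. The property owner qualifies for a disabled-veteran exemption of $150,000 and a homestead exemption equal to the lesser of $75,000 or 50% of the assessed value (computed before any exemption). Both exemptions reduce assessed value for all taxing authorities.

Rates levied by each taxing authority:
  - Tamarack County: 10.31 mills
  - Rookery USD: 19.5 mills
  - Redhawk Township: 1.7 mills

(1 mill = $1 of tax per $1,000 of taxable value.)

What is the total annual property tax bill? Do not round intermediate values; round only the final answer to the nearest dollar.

Assessed value = $509,000 × 0.752 = $382,768
Homestead exemption = min($75,000, 50% × $382,768) = min($75,000, $191,384) = $75,000 (dollar cap binds)
Taxable value = $382,768 − $150,000 − $75,000 = $157,768
Tamarack County: $157,768 × 0.01031 = $1,626.58808
Rookery USD: $157,768 × 0.0195 = $3,076.476
Redhawk Township: $157,768 × 0.0017 = $268.2056
Total = $4,971.26968

$4,971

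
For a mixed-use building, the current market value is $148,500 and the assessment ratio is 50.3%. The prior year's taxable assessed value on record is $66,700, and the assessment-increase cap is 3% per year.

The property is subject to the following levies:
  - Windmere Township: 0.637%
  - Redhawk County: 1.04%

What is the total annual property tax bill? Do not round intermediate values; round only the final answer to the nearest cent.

$1,152.12

Uncapped assessed value = $148,500 × 0.503 = $74,695.5
Cap limit = $66,700 × 1.03 = $68,701
Taxable assessed value = min($74,695.5, $68,701) = $68,701 (cap binds)
Windmere Township: $68,701 × 0.00637 = $437.62537
Redhawk County: $68,701 × 0.0104 = $714.4904
Total = $1,152.11577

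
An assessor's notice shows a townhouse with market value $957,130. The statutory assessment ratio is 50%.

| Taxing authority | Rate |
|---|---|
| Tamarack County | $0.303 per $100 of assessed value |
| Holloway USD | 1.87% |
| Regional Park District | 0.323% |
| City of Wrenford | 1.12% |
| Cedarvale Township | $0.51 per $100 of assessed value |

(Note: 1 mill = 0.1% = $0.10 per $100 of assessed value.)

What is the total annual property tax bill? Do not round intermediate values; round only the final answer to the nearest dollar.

$19,746

Assessed value = $957,130 × 0.5 = $478,565
Tamarack County: $478,565 × 0.00303 = $1,450.05195
Holloway USD: $478,565 × 0.0187 = $8,949.1655
Regional Park District: $478,565 × 0.00323 = $1,545.76495
City of Wrenford: $478,565 × 0.0112 = $5,359.928
Cedarvale Township: $478,565 × 0.0051 = $2,440.6815
Total = $19,745.5919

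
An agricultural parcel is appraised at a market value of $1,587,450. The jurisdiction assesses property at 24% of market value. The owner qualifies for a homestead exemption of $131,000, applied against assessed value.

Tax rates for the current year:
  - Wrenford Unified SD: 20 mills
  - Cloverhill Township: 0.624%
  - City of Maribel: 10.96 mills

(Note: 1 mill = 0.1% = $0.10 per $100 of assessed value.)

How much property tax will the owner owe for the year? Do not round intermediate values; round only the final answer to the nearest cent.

Assessed value = $1,587,450 × 0.24 = $380,988
Taxable value = $380,988 − $131,000 = $249,988
Wrenford Unified SD: $249,988 × 0.02 = $4,999.76
Cloverhill Township: $249,988 × 0.00624 = $1,559.92512
City of Maribel: $249,988 × 0.01096 = $2,739.86848
Total = $9,299.5536

$9,299.55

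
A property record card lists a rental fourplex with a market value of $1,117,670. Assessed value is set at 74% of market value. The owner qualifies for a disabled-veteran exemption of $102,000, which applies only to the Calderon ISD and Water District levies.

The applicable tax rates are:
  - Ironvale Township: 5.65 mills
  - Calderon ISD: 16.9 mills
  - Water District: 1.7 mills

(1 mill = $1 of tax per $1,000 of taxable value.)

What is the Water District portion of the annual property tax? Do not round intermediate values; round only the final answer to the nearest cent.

$1,232.63

Assessed value = $1,117,670 × 0.74 = $827,075.8
Water District taxable value = $827,075.8 − $102,000 = $725,075.8
Water District levy = $725,075.8 × 0.0017 = $1,232.62886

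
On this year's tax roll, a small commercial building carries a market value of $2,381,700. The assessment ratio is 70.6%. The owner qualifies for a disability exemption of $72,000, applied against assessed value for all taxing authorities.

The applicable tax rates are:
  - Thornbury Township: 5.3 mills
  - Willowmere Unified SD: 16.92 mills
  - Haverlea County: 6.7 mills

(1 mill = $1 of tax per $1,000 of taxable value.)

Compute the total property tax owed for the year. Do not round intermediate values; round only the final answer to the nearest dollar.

Assessed value = $2,381,700 × 0.706 = $1,681,480.2
Taxable value = $1,681,480.2 − $72,000 = $1,609,480.2
Thornbury Township: $1,609,480.2 × 0.0053 = $8,530.24506
Willowmere Unified SD: $1,609,480.2 × 0.01692 = $27,232.404984
Haverlea County: $1,609,480.2 × 0.0067 = $10,783.51734
Total = $8,530.24506 + $27,232.404984 + $10,783.51734 = $46,546.167384

$46,546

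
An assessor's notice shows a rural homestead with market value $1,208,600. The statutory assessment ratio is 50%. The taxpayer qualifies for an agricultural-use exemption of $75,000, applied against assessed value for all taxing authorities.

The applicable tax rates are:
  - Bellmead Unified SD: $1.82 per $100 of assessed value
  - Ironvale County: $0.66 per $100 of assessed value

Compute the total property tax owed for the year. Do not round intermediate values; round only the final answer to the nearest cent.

Assessed value = $1,208,600 × 0.5 = $604,300
Taxable value = $604,300 − $75,000 = $529,300
Bellmead Unified SD: $529,300 × 0.0182 = $9,633.26
Ironvale County: $529,300 × 0.0066 = $3,493.38
Total = $9,633.26 + $3,493.38 = $13,126.64

$13,126.64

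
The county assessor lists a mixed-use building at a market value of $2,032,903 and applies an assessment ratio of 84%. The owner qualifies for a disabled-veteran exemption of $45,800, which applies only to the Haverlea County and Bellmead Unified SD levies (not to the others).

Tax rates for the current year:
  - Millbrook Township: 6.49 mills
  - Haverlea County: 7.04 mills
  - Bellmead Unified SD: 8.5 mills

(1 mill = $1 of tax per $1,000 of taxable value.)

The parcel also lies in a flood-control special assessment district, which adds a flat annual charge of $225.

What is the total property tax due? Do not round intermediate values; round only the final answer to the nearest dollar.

Assessed value = $2,032,903 × 0.84 = $1,707,638.52
Millbrook Township: $1,707,638.52 × 0.00649 = $11,082.5739948
Haverlea County: ($1,707,638.52 − $45,800) × 0.00704 = $1,661,838.52 × 0.00704 = $11,699.3431808
Bellmead Unified SD: ($1,707,638.52 − $45,800) × 0.0085 = $1,661,838.52 × 0.0085 = $14,125.62742
Levies subtotal = $36,907.5445956
Total = $36,907.5445956 + $225 = $37,132.5445956

$37,133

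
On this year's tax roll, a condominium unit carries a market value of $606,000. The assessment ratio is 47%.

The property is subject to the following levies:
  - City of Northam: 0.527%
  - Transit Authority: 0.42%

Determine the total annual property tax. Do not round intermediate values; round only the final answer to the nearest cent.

Assessed value = $606,000 × 0.47 = $284,820
City of Northam: $284,820 × 0.00527 = $1,501.0014
Transit Authority: $284,820 × 0.0042 = $1,196.244
Total = $1,501.0014 + $1,196.244 = $2,697.2454

$2,697.25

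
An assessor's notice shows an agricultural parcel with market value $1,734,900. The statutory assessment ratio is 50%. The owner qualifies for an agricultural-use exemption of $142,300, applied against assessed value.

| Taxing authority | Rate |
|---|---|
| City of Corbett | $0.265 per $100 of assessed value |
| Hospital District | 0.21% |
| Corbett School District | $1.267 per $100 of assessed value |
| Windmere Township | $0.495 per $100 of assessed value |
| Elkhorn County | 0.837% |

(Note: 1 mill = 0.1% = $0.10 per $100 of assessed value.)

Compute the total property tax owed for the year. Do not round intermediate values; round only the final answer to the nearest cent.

$22,291.11

Assessed value = $1,734,900 × 0.5 = $867,450
Taxable value = $867,450 − $142,300 = $725,150
City of Corbett: $725,150 × 0.00265 = $1,921.6475
Hospital District: $725,150 × 0.0021 = $1,522.815
Corbett School District: $725,150 × 0.01267 = $9,187.6505
Windmere Township: $725,150 × 0.00495 = $3,589.4925
Elkhorn County: $725,150 × 0.00837 = $6,069.5055
Total = $22,291.111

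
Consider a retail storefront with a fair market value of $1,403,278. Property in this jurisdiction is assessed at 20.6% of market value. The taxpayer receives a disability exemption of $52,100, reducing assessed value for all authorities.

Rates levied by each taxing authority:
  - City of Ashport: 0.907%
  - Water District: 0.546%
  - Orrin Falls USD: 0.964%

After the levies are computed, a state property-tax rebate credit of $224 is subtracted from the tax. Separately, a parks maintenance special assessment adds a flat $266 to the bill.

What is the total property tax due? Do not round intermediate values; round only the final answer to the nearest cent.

$5,769.69

Assessed value = $1,403,278 × 0.206 = $289,075.268
Taxable value = $289,075.268 − $52,100 = $236,975.268
City of Ashport: $236,975.268 × 0.00907 = $2,149.36568076
Water District: $236,975.268 × 0.00546 = $1,293.88496328
Orrin Falls USD: $236,975.268 × 0.00964 = $2,284.44158352
Levies subtotal = $5,727.69222756
After credit = $5,727.69222756 − $224 = $5,503.69222756
Total = $5,503.69222756 + $266 = $5,769.69222756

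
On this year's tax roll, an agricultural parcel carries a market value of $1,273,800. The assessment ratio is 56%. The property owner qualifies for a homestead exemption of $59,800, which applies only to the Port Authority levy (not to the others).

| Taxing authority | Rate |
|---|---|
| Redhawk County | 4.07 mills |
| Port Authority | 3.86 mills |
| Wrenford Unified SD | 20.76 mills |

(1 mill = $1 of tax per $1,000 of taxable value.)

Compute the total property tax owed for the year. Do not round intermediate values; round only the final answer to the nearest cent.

Assessed value = $1,273,800 × 0.56 = $713,328
Redhawk County: $713,328 × 0.00407 = $2,903.24496
Port Authority: ($713,328 − $59,800) × 0.00386 = $653,528 × 0.00386 = $2,522.61808
Wrenford Unified SD: $713,328 × 0.02076 = $14,808.68928
Total = $20,234.55232

$20,234.55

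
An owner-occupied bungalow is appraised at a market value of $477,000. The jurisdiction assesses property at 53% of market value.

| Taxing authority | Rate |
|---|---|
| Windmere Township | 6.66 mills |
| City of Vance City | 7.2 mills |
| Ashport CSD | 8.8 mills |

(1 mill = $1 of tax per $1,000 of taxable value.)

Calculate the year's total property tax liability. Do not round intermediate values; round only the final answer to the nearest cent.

$5,728.67

Assessed value = $477,000 × 0.53 = $252,810
Windmere Township: $252,810 × 0.00666 = $1,683.7146
City of Vance City: $252,810 × 0.0072 = $1,820.232
Ashport CSD: $252,810 × 0.0088 = $2,224.728
Total = $1,683.7146 + $1,820.232 + $2,224.728 = $5,728.6746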